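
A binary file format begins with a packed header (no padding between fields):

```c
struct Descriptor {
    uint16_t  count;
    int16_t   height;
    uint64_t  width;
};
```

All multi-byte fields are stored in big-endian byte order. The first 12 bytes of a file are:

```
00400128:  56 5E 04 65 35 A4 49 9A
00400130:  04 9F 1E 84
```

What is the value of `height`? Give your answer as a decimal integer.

1125

`height` follows `count` (2 bytes), so it starts at byte offset 2 and occupies 2 bytes.
Bytes at offsets 2..3: 04 65.
In big-endian order the high byte comes first in memory.
The bytes are already most-significant first: 0x0465.
0x0465 = 1125.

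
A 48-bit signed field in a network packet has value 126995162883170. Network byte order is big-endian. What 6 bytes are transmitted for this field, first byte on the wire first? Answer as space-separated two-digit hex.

126995162883170 in hexadecimal, padded to 48 bits, is 0x73805D926462.
Split into bytes (most-significant first): 73 80 5D 92 64 62.
Big-endian stores the most-significant byte at the lowest address.
So the memory order matches the most-significant-first order: 73 80 5D 92 64 62.

73 80 5D 92 64 62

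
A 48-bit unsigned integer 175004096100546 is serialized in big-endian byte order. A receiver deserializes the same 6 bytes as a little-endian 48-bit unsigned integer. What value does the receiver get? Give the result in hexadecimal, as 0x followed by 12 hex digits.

0xC278FB502A9F

175004096100546 in 48-bit hexadecimal is 0x9F2A50FB78C2.
Stored big-endian, the bytes at ascending addresses are 9F 2A 50 FB 78 C2.
Read back as little-endian, the first byte is least significant, giving 0xC278FB502A9F.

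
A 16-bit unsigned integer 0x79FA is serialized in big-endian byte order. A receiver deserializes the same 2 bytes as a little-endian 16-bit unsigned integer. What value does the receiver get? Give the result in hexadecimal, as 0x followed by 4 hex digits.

0xFA79

Stored big-endian, the bytes at ascending addresses are 79 FA.
Read back as little-endian, the first byte is least significant, giving 0xFA79.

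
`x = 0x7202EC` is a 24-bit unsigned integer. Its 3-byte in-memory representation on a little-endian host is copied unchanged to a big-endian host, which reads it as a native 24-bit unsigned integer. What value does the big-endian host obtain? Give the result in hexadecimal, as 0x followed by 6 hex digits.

Stored little-endian, the bytes at ascending addresses are EC 02 72.
Read back as big-endian, the last byte is least significant, giving 0xEC0272.

0xEC0272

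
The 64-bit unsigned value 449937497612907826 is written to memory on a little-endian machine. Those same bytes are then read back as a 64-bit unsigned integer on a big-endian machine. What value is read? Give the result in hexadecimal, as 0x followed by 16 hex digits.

449937497612907826 in 64-bit hexadecimal is 0x063E7FC52C587532.
Stored little-endian, the bytes at ascending addresses are 32 75 58 2C C5 7F 3E 06.
Read back as big-endian, the last byte is least significant, giving 0x3275582CC57F3E06.

0x3275582CC57F3E06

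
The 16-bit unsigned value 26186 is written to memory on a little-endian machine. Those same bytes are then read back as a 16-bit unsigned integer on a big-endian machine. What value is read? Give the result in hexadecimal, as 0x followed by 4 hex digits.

0x4A66

26186 in 16-bit hexadecimal is 0x664A.
Stored little-endian, the bytes at ascending addresses are 4A 66.
Read back as big-endian, the last byte is least significant, giving 0x4A66.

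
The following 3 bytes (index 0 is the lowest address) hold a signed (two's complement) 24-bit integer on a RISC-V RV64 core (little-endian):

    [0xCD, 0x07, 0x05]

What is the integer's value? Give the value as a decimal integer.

In little-endian order the low byte comes first in memory.
Reassemble most-significant byte first: 05 07 CD → 0x0507CD.
0x0507CD = 329677.

329677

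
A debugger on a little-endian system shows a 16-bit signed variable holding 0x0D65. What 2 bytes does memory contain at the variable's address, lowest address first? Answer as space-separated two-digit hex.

65 0D

Split into bytes (most-significant first): 0D 65.
Little-endian: lowest address holds the least-significant byte.
So at ascending addresses the bytes are 65 0D.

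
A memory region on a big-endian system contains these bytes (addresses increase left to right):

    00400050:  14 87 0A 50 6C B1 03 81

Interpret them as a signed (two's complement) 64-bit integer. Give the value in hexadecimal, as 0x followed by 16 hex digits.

0x14870A506CB10381

Big-endian stores the most-significant byte at the lowest address.
The bytes are already most-significant first: 0x14870A506CB10381.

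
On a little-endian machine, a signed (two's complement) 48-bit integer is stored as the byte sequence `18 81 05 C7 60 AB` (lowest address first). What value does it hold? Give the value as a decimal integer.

-93042832473832

In little-endian order the low byte comes first in memory.
Reassemble most-significant byte first: AB 60 C7 05 81 18 → 0xAB60C7058118.
Top bit is set, so as a signed 48-bit value this is 0xAB60C7058118 − 2^48 = -93042832473832.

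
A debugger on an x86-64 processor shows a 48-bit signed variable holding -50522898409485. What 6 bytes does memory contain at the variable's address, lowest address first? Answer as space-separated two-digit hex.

Two's complement of -50522898409485 in 48 bits: 50522898409485 = 0x2DF34769A80D; invert → 0xD20CB89657F2; add 1 → 0xD20CB89657F3.
Split into bytes (most-significant first): D2 0C B8 96 57 F3.
In little-endian order the low byte comes first in memory.
So at ascending addresses the bytes are F3 57 96 B8 0C D2.

F3 57 96 B8 0C D2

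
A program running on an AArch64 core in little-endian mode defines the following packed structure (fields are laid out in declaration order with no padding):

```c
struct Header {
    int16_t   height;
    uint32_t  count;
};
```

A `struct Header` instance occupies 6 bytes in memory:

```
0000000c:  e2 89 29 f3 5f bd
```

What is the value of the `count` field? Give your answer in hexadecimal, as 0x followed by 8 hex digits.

`count` follows `height` (2 bytes), so it starts at byte offset 2 and occupies 4 bytes.
Bytes at offsets 2..5: 29 F3 5F BD.
Little-endian stores the least-significant byte at the lowest address.
Reassemble most-significant byte first: BD 5F F3 29 → 0xBD5FF329.

0xBD5FF329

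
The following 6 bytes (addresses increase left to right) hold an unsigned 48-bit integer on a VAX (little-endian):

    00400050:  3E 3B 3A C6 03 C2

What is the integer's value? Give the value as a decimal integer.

213321466395454

Little-endian: lowest address holds the least-significant byte.
Reassemble most-significant byte first: C2 03 C6 3A 3B 3E → 0xC203C63A3B3E.
0xC203C63A3B3E = 213321466395454.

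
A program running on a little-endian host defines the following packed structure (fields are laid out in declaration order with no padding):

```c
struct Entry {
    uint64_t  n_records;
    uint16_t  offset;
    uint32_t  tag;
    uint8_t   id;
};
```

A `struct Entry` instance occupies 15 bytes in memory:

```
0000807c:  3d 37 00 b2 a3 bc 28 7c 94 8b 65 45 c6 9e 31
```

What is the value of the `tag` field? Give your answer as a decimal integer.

`tag` follows `n_records` (8 B), `offset` (2 B), so it starts at offset 8 + 2 = 10 and occupies 4 bytes.
Bytes at offsets 10..13: 65 45 C6 9E.
Little-endian: lowest address holds the least-significant byte.
Reassemble most-significant byte first: 9E C6 45 65 → 0x9EC64565.
0x9EC64565 = 2663794021.

2663794021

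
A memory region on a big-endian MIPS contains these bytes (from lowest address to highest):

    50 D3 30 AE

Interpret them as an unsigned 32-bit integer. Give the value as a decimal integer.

1356017838

Big-endian stores the most-significant byte at the lowest address.
The bytes are already most-significant first: 0x50D330AE.
0x50D330AE = 1356017838.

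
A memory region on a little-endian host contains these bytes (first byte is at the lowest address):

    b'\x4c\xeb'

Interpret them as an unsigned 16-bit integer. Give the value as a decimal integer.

60236

In little-endian order the low byte comes first in memory.
Reassemble most-significant byte first: EB 4C → 0xEB4C.
0xEB4C = 60236.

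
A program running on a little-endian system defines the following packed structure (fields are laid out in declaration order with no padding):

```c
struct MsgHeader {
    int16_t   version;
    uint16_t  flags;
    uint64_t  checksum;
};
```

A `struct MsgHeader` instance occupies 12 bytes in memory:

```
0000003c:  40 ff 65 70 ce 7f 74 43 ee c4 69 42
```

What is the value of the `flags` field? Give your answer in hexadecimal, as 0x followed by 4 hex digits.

0x7065

`flags` follows `version` (2 bytes), so it starts at byte offset 2 and occupies 2 bytes.
Bytes at offsets 2..3: 65 70.
Little-endian: lowest address holds the least-significant byte.
Reassemble most-significant byte first: 70 65 → 0x7065.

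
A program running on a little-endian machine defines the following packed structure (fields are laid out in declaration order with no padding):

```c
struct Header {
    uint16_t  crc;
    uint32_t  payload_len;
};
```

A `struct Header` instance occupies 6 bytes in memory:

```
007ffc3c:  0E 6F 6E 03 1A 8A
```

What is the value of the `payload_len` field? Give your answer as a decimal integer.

2316960622

`payload_len` follows `crc` (2 bytes), so it starts at byte offset 2 and occupies 4 bytes.
Bytes at offsets 2..5: 6E 03 1A 8A.
Little-endian: lowest address holds the least-significant byte.
Reassemble most-significant byte first: 8A 1A 03 6E → 0x8A1A036E.
0x8A1A036E = 2316960622.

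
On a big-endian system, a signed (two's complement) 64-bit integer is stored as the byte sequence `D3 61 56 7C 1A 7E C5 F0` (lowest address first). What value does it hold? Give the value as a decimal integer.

-3215193567945374224

In big-endian order the high byte comes first in memory.
The bytes are already most-significant first: 0xD361567C1A7EC5F0.
Top bit is set, so as a signed 64-bit value this is 0xD361567C1A7EC5F0 − 2^64 = -3215193567945374224.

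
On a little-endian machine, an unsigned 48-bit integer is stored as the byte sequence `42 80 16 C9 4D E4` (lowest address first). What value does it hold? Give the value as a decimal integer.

251022737309762

In little-endian order the low byte comes first in memory.
Reassemble most-significant byte first: E4 4D C9 16 80 42 → 0xE44DC9168042.
0xE44DC9168042 = 251022737309762.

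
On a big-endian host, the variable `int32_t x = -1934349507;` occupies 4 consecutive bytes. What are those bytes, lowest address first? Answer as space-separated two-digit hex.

8C B4 2B 3D

Two's complement of -1934349507 in 32 bits: 1934349507 = 0x734BD4C3; invert → 0x8CB42B3C; add 1 → 0x8CB42B3D.
Split into bytes (most-significant first): 8C B4 2B 3D.
Big-endian stores the most-significant byte at the lowest address.
So the memory order matches the most-significant-first order: 8C B4 2B 3D.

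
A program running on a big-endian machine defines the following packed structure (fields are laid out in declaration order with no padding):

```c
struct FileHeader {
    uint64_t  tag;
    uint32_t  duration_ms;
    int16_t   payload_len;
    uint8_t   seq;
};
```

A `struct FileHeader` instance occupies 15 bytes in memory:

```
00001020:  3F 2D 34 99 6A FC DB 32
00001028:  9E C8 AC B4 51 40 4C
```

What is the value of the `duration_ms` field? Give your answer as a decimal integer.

2663951540

`duration_ms` follows `tag` (8 bytes), so it starts at byte offset 8 and occupies 4 bytes.
Bytes at offsets 8..11: 9E C8 AC B4.
Big-endian: lowest address holds the most-significant byte.
The bytes are already most-significant first: 0x9EC8ACB4.
0x9EC8ACB4 = 2663951540.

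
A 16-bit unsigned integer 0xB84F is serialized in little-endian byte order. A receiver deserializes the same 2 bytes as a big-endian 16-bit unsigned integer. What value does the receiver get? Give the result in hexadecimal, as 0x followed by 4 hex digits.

Stored little-endian, the bytes at ascending addresses are 4F B8.
Read back as big-endian, the last byte is least significant, giving 0x4FB8.

0x4FB8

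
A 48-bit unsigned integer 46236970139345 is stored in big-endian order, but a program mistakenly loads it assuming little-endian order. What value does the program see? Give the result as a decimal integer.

230064996355370

46236970139345 in 48-bit hexadecimal is 0x2A0D622E3ED1.
Stored big-endian, the bytes at ascending addresses are 2A 0D 62 2E 3E D1.
Read back as little-endian, the first byte is least significant, giving 0xD13E2E620D2A.
0xD13E2E620D2A = 230064996355370.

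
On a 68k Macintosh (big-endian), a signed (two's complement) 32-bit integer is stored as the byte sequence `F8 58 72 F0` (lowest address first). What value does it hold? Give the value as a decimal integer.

In big-endian order the high byte comes first in memory.
The bytes are already most-significant first: 0xF85872F0.
Top bit is set, so as a signed 32-bit value this is 0xF85872F0 − 2^32 = -128421136.

-128421136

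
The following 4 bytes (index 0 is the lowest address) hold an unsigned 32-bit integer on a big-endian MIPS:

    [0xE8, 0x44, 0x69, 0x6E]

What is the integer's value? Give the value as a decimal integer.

3896797550

In big-endian order the high byte comes first in memory.
The bytes are already most-significant first: 0xE844696E.
0xE844696E = 3896797550.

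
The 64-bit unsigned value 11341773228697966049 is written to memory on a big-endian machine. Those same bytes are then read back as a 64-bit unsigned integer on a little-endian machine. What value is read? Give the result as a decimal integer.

16273074472503895709

11341773228697966049 in 64-bit hexadecimal is 0x9D6612A90393D5E1.
Stored big-endian, the bytes at ascending addresses are 9D 66 12 A9 03 93 D5 E1.
Read back as little-endian, the first byte is least significant, giving 0xE1D59303A912669D.
0xE1D59303A912669D = 16273074472503895709.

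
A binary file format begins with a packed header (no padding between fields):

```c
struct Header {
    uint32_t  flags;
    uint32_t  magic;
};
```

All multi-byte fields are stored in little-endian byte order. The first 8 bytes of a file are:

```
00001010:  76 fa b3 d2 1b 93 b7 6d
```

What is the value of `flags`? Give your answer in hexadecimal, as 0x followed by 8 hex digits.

0xD2B3FA76

`flags` is the first field, at byte offset 0, occupying 4 bytes.
Bytes at offsets 0..3: 76 FA B3 D2.
Little-endian stores the least-significant byte at the lowest address.
Reassemble most-significant byte first: D2 B3 FA 76 → 0xD2B3FA76.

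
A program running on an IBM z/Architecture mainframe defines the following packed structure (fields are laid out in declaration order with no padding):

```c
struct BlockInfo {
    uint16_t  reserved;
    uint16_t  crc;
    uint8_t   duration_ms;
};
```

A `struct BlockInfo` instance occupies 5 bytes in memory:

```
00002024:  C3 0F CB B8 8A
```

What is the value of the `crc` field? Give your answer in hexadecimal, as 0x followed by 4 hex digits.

`crc` follows `reserved` (2 bytes), so it starts at byte offset 2 and occupies 2 bytes.
Bytes at offsets 2..3: CB B8.
In big-endian order the high byte comes first in memory.
The bytes are already most-significant first: 0xCBB8.

0xCBB8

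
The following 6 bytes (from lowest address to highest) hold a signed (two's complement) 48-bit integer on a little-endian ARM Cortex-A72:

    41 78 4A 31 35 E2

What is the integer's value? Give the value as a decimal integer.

-32756888602559

Little-endian: lowest address holds the least-significant byte.
Reassemble most-significant byte first: E2 35 31 4A 78 41 → 0xE235314A7841.
Top bit is set, so as a signed 48-bit value this is 0xE235314A7841 − 2^48 = -32756888602559.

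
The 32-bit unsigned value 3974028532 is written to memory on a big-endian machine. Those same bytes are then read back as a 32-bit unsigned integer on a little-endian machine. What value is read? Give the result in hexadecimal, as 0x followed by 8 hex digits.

0xF4DCDEEC

3974028532 in 32-bit hexadecimal is 0xECDEDCF4.
Stored big-endian, the bytes at ascending addresses are EC DE DC F4.
Read back as little-endian, the first byte is least significant, giving 0xF4DCDEEC.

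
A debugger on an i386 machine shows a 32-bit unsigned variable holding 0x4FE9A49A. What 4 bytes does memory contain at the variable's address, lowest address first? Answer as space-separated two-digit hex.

Split into bytes (most-significant first): 4F E9 A4 9A.
Little-endian stores the least-significant byte at the lowest address.
So at ascending addresses the bytes are 9A A4 E9 4F.

9A A4 E9 4F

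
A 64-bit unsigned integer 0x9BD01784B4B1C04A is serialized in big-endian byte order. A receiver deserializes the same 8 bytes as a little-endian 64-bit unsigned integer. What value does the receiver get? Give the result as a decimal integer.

5386500543203496091

Stored big-endian, the bytes at ascending addresses are 9B D0 17 84 B4 B1 C0 4A.
Read back as little-endian, the first byte is least significant, giving 0x4AC0B1B48417D09B.
0x4AC0B1B48417D09B = 5386500543203496091.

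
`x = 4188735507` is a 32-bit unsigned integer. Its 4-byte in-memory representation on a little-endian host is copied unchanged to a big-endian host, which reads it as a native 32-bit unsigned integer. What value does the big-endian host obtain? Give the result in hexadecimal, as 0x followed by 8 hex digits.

4188735507 in 32-bit hexadecimal is 0xF9AB0813.
Stored little-endian, the bytes at ascending addresses are 13 08 AB F9.
Read back as big-endian, the last byte is least significant, giving 0x1308ABF9.

0x1308ABF9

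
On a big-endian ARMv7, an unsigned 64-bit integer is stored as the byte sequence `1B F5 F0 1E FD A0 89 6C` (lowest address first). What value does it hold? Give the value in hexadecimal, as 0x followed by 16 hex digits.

Big-endian stores the most-significant byte at the lowest address.
The bytes are already most-significant first: 0x1BF5F01EFDA0896C.

0x1BF5F01EFDA0896C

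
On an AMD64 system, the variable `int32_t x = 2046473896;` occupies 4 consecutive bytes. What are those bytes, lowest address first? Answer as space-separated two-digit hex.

2046473896 in hexadecimal, padded to 32 bits, is 0x79FAB6A8.
Split into bytes (most-significant first): 79 FA B6 A8.
Little-endian stores the least-significant byte at the lowest address.
So at ascending addresses the bytes are A8 B6 FA 79.

A8 B6 FA 79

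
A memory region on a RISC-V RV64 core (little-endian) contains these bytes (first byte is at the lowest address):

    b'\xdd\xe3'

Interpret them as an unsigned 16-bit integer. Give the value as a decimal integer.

58333

In little-endian order the low byte comes first in memory.
Reassemble most-significant byte first: E3 DD → 0xE3DD.
0xE3DD = 58333.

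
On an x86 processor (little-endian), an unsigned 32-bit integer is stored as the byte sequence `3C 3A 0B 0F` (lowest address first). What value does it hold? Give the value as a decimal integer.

In little-endian order the low byte comes first in memory.
Reassemble most-significant byte first: 0F 0B 3A 3C → 0x0F0B3A3C.
0x0F0B3A3C = 252394044.

252394044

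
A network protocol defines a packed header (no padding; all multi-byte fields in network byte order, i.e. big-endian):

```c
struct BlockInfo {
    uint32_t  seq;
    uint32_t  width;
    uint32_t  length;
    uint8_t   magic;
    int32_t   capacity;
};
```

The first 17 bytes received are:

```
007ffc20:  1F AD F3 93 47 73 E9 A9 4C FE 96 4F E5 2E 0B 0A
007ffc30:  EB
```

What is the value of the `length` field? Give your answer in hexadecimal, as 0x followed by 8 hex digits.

0x4CFE964F

`length` follows `seq` (4 B), `width` (4 B), so it starts at offset 4 + 4 = 8 and occupies 4 bytes.
Bytes at offsets 8..11: 4C FE 96 4F.
In big-endian order the high byte comes first in memory.
The bytes are already most-significant first: 0x4CFE964F.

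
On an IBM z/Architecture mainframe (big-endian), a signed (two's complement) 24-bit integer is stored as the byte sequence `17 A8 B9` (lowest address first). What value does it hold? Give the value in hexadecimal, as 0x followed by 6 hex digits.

0x17A8B9

Big-endian: lowest address holds the most-significant byte.
The bytes are already most-significant first: 0x17A8B9.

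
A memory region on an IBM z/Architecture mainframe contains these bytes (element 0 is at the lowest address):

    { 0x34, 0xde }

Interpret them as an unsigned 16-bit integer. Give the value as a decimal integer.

13534

Big-endian stores the most-significant byte at the lowest address.
The bytes are already most-significant first: 0x34DE.
0x34DE = 13534.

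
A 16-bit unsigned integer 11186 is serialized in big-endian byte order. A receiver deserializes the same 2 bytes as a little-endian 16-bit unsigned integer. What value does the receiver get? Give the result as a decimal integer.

45611

11186 in 16-bit hexadecimal is 0x2BB2.
Stored big-endian, the bytes at ascending addresses are 2B B2.
Read back as little-endian, the first byte is least significant, giving 0xB22B.
0xB22B = 45611.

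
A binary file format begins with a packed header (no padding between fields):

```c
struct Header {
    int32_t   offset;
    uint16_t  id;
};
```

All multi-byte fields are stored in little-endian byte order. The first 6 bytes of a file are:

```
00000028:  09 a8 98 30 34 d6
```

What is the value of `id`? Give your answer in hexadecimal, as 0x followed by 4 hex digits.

`id` follows `offset` (4 bytes), so it starts at byte offset 4 and occupies 2 bytes.
Bytes at offsets 4..5: 34 D6.
Little-endian stores the least-significant byte at the lowest address.
Reassemble most-significant byte first: D6 34 → 0xD634.

0xD634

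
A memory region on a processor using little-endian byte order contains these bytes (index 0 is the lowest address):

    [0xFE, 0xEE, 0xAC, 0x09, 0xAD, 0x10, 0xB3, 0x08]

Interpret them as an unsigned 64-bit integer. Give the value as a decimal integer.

Little-endian stores the least-significant byte at the lowest address.
Reassemble most-significant byte first: 08 B3 10 AD 09 AC EE FE → 0x08B310AD09ACEEFE.
0x08B310AD09ACEEFE = 626863108512345854.

626863108512345854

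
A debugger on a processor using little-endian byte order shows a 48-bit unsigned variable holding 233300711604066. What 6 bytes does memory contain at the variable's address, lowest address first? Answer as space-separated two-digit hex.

233300711604066 in hexadecimal, padded to 48 bits, is 0xD42F8E0A7F62.
Split into bytes (most-significant first): D4 2F 8E 0A 7F 62.
Little-endian stores the least-significant byte at the lowest address.
So at ascending addresses the bytes are 62 7F 0A 8E 2F D4.

62 7F 0A 8E 2F D4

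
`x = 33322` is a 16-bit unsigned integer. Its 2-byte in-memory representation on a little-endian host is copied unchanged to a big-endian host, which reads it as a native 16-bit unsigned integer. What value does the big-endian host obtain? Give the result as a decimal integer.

33322 in 16-bit hexadecimal is 0x822A.
Stored little-endian, the bytes at ascending addresses are 2A 82.
Read back as big-endian, the last byte is least significant, giving 0x2A82.
0x2A82 = 10882.

10882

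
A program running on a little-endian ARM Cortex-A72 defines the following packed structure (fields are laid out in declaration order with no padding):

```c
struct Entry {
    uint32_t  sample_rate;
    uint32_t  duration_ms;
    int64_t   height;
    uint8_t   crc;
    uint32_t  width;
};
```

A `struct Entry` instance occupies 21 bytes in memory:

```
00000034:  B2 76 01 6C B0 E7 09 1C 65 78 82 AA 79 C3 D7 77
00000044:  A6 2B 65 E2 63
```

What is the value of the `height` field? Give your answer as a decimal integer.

`height` follows `sample_rate` (4 B), `duration_ms` (4 B), so it starts at offset 4 + 4 = 8 and occupies 8 bytes.
Bytes at offsets 8..15: 65 78 82 AA 79 C3 D7 77.
Little-endian stores the least-significant byte at the lowest address.
Reassemble most-significant byte first: 77 D7 C3 79 AA 82 78 65 → 0x77D7C379AA827865.
0x77D7C379AA827865 = 8635585737825351781.

8635585737825351781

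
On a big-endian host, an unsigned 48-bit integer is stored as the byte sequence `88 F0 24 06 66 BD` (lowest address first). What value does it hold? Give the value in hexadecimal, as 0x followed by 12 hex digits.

0x88F0240666BD

In big-endian order the high byte comes first in memory.
The bytes are already most-significant first: 0x88F0240666BD.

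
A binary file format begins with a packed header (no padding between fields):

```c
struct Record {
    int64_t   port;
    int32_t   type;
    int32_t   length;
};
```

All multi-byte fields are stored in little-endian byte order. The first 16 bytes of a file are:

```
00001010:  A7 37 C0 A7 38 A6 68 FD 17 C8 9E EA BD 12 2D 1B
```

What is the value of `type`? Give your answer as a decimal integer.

`type` follows `port` (8 bytes), so it starts at byte offset 8 and occupies 4 bytes.
Bytes at offsets 8..11: 17 C8 9E EA.
Little-endian stores the least-significant byte at the lowest address.
Reassemble most-significant byte first: EA 9E C8 17 → 0xEA9EC817.
Top bit is set, so as a signed 32-bit value this is 0xEA9EC817 − 2^32 = -358692841.

-358692841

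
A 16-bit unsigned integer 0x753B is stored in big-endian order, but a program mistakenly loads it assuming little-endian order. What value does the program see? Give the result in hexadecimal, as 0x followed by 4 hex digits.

0x3B75

Stored big-endian, the bytes at ascending addresses are 75 3B.
Read back as little-endian, the first byte is least significant, giving 0x3B75.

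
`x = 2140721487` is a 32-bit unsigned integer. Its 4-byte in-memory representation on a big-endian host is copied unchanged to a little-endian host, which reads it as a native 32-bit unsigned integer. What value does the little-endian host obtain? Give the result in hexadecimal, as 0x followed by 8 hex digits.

0x4FD1987F

2140721487 in 32-bit hexadecimal is 0x7F98D14F.
Stored big-endian, the bytes at ascending addresses are 7F 98 D1 4F.
Read back as little-endian, the first byte is least significant, giving 0x4FD1987F.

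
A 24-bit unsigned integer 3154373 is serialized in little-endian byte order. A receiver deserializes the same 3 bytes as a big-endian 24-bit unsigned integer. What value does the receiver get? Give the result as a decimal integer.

12919088

3154373 in 24-bit hexadecimal is 0x3021C5.
Stored little-endian, the bytes at ascending addresses are C5 21 30.
Read back as big-endian, the last byte is least significant, giving 0xC52130.
0xC52130 = 12919088.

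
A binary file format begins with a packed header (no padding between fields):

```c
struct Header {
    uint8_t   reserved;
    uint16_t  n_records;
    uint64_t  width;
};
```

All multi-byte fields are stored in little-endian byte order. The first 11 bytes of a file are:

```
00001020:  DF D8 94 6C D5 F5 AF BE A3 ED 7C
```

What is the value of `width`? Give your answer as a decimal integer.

`width` follows `reserved` (1 B), `n_records` (2 B), so it starts at offset 1 + 2 = 3 and occupies 8 bytes.
Bytes at offsets 3..10: 6C D5 F5 AF BE A3 ED 7C.
Little-endian: lowest address holds the least-significant byte.
Reassemble most-significant byte first: 7C ED A3 BE AF F5 D5 6C → 0x7CEDA3BEAFF5D56C.
0x7CEDA3BEAFF5D56C = 9002031269574727020.

9002031269574727020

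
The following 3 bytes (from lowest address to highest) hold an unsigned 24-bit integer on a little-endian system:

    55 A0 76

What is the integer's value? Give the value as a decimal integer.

7774293

In little-endian order the low byte comes first in memory.
Reassemble most-significant byte first: 76 A0 55 → 0x76A055.
0x76A055 = 7774293.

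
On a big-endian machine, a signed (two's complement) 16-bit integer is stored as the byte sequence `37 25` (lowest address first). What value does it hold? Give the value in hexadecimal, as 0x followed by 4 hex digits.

0x3725

Big-endian: lowest address holds the most-significant byte.
The bytes are already most-significant first: 0x3725.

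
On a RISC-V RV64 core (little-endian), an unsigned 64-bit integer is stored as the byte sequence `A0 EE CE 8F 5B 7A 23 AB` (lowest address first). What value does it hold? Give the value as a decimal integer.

12331834738343866016

Little-endian: lowest address holds the least-significant byte.
Reassemble most-significant byte first: AB 23 7A 5B 8F CE EE A0 → 0xAB237A5B8FCEEEA0.
0xAB237A5B8FCEEEA0 = 12331834738343866016.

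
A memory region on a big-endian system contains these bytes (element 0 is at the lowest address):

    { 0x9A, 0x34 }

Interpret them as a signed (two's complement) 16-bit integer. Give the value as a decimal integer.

-26060

Big-endian: lowest address holds the most-significant byte.
The bytes are already most-significant first: 0x9A34.
Top bit is set, so as a signed 16-bit value this is 0x9A34 − 2^16 = -26060.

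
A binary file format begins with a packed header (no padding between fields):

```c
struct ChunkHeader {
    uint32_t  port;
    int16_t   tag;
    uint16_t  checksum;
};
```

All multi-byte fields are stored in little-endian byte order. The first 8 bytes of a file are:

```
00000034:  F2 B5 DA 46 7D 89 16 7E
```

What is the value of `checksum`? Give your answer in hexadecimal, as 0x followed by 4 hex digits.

`checksum` follows `port` (4 B), `tag` (2 B), so it starts at offset 4 + 2 = 6 and occupies 2 bytes.
Bytes at offsets 6..7: 16 7E.
In little-endian order the low byte comes first in memory.
Reassemble most-significant byte first: 7E 16 → 0x7E16.

0x7E16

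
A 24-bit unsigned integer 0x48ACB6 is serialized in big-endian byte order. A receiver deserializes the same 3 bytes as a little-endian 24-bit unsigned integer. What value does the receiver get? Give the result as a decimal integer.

11971656

Stored big-endian, the bytes at ascending addresses are 48 AC B6.
Read back as little-endian, the first byte is least significant, giving 0xB6AC48.
0xB6AC48 = 11971656.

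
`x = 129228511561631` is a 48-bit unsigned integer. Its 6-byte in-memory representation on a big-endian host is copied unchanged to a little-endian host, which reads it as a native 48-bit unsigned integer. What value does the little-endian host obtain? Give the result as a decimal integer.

175679301453941

129228511561631 in 48-bit hexadecimal is 0x75885B86C79F.
Stored big-endian, the bytes at ascending addresses are 75 88 5B 86 C7 9F.
Read back as little-endian, the first byte is least significant, giving 0x9FC7865B8875.
0x9FC7865B8875 = 175679301453941.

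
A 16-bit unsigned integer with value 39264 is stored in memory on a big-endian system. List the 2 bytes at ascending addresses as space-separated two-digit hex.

39264 in hexadecimal, padded to 16 bits, is 0x9960.
Split into bytes (most-significant first): 99 60.
Big-endian stores the most-significant byte at the lowest address.
So the memory order matches the most-significant-first order: 99 60.

99 60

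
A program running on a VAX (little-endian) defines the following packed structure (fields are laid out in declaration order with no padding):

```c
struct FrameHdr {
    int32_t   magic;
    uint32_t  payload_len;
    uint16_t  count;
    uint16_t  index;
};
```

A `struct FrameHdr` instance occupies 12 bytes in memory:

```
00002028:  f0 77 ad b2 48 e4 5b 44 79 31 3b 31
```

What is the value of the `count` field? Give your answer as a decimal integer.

12665

`count` follows `magic` (4 B), `payload_len` (4 B), so it starts at offset 4 + 4 = 8 and occupies 2 bytes.
Bytes at offsets 8..9: 79 31.
Little-endian: lowest address holds the least-significant byte.
Reassemble most-significant byte first: 31 79 → 0x3179.
0x3179 = 12665.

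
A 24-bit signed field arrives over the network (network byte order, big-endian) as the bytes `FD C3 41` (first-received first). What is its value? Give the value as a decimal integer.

-146623

Big-endian stores the most-significant byte at the lowest address.
The bytes are already most-significant first: 0xFDC341.
Top bit is set, so as a signed 24-bit value this is 0xFDC341 − 2^24 = -146623.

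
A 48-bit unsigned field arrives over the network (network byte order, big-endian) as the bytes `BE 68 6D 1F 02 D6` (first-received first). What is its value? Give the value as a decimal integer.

209355716625110

Big-endian: lowest address holds the most-significant byte.
The bytes are already most-significant first: 0xBE686D1F02D6.
0xBE686D1F02D6 = 209355716625110.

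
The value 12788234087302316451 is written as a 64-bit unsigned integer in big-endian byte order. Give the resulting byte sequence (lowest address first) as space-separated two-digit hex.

12788234087302316451 in hexadecimal, padded to 64 bits, is 0xB178EF25BE3241A3.
Split into bytes (most-significant first): B1 78 EF 25 BE 32 41 A3.
In big-endian order the high byte comes first in memory.
So the memory order matches the most-significant-first order: B1 78 EF 25 BE 32 41 A3.

B1 78 EF 25 BE 32 41 A3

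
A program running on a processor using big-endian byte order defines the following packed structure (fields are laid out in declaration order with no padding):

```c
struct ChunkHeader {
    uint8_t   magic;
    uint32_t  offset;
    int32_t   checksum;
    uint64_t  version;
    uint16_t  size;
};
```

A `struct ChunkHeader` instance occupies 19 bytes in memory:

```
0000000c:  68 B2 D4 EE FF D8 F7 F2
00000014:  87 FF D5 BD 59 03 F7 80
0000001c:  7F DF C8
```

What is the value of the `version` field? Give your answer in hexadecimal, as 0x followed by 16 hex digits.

0xFFD5BD5903F7807F

`version` follows `magic` (1 B), `offset` (4 B), `checksum` (4 B), so it starts at offset 1 + 4 + 4 = 9 and occupies 8 bytes.
Bytes at offsets 9..16: FF D5 BD 59 03 F7 80 7F.
Big-endian: lowest address holds the most-significant byte.
The bytes are already most-significant first: 0xFFD5BD5903F7807F.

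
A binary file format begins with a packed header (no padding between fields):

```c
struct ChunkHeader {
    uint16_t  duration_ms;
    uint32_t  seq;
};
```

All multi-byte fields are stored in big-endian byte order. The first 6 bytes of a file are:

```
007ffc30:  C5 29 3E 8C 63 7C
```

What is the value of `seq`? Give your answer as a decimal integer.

`seq` follows `duration_ms` (2 bytes), so it starts at byte offset 2 and occupies 4 bytes.
Bytes at offsets 2..5: 3E 8C 63 7C.
Big-endian: lowest address holds the most-significant byte.
The bytes are already most-significant first: 0x3E8C637C.
0x3E8C637C = 1049387900.

1049387900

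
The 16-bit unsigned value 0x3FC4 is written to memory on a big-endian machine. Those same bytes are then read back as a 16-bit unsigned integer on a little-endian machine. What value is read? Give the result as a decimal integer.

50239

Stored big-endian, the bytes at ascending addresses are 3F C4.
Read back as little-endian, the first byte is least significant, giving 0xC43F.
0xC43F = 50239.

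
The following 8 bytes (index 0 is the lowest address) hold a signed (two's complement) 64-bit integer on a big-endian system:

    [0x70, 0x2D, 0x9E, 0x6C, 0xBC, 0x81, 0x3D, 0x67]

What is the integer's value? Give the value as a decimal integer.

Big-endian: lowest address holds the most-significant byte.
The bytes are already most-significant first: 0x702D9E6CBC813D67.
0x702D9E6CBC813D67 = 8083291096056151399.

8083291096056151399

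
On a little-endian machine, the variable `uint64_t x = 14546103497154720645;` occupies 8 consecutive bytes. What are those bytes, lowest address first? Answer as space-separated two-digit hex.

14546103497154720645 in hexadecimal, padded to 64 bits, is 0xC9DE240FE5F97385.
Split into bytes (most-significant first): C9 DE 24 0F E5 F9 73 85.
In little-endian order the low byte comes first in memory.
So at ascending addresses the bytes are 85 73 F9 E5 0F 24 DE C9.

85 73 F9 E5 0F 24 DE C9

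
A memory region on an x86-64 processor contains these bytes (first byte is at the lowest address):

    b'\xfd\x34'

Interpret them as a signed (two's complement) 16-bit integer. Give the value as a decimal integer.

13565

In little-endian order the low byte comes first in memory.
Reassemble most-significant byte first: 34 FD → 0x34FD.
0x34FD = 13565.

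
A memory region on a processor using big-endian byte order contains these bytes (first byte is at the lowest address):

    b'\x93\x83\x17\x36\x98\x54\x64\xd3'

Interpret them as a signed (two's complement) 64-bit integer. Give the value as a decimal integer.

-7817379004933708589

Big-endian: lowest address holds the most-significant byte.
The bytes are already most-significant first: 0x93831736985464D3.
Top bit is set, so as a signed 64-bit value this is 0x93831736985464D3 − 2^64 = -7817379004933708589.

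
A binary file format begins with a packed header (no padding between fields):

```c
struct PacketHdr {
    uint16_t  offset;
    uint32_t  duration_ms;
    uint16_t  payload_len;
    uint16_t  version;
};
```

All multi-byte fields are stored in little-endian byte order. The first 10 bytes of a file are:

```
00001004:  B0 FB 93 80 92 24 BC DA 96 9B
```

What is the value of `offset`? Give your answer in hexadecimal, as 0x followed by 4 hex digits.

0xFBB0

`offset` is the first field, at byte offset 0, occupying 2 bytes.
Bytes at offsets 0..1: B0 FB.
In little-endian order the low byte comes first in memory.
Reassemble most-significant byte first: FB B0 → 0xFBB0.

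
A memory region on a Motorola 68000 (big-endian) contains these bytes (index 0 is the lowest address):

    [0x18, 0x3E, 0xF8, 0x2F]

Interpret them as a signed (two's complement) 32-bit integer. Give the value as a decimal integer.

406779951

Big-endian: lowest address holds the most-significant byte.
The bytes are already most-significant first: 0x183EF82F.
0x183EF82F = 406779951.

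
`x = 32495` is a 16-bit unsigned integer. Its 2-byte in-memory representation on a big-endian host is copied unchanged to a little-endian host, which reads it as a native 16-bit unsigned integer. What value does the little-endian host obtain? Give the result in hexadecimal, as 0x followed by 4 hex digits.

32495 in 16-bit hexadecimal is 0x7EEF.
Stored big-endian, the bytes at ascending addresses are 7E EF.
Read back as little-endian, the first byte is least significant, giving 0xEF7E.

0xEF7E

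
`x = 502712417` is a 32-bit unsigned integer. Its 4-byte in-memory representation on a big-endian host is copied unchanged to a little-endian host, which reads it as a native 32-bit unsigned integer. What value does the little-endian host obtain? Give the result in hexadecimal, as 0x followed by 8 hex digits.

0x61C8F61D

502712417 in 32-bit hexadecimal is 0x1DF6C861.
Stored big-endian, the bytes at ascending addresses are 1D F6 C8 61.
Read back as little-endian, the first byte is least significant, giving 0x61C8F61D.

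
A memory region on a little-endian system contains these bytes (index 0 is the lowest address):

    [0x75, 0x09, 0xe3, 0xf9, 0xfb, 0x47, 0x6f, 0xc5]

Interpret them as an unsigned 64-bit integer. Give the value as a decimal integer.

14226668895441455477

In little-endian order the low byte comes first in memory.
Reassemble most-significant byte first: C5 6F 47 FB F9 E3 09 75 → 0xC56F47FBF9E30975.
0xC56F47FBF9E30975 = 14226668895441455477.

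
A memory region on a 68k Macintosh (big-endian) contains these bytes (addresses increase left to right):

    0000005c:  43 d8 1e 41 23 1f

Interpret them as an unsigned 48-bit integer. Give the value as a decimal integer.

74595499582239

In big-endian order the high byte comes first in memory.
The bytes are already most-significant first: 0x43D81E41231F.
0x43D81E41231F = 74595499582239.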